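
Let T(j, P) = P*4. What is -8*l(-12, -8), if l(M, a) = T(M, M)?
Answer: 384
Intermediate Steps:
T(j, P) = 4*P
l(M, a) = 4*M
-8*l(-12, -8) = -32*(-12) = -8*(-48) = 384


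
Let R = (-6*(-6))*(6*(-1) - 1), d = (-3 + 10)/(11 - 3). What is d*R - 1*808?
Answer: -2057/2 ≈ -1028.5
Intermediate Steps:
d = 7/8 ≈ 0.87500
R = -252 (R = 36*(-6 - 1) = 36*(-7) = -252)
d*R - 1*808 = (7/8)*(-252) - 1*808 = -441/2 - 808 = -2057/2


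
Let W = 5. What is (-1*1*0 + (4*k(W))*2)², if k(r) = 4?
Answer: 1024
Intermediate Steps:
(-1*1*0 + (4*k(W))*2)² = (-1*1*0 + (4*4)*2)² = (-1*0 + 16*2)² = (0 + 32)² = 32² = 1024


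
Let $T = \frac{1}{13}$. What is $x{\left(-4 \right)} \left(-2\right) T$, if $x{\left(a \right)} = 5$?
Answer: $- \frac{10}{13} \approx -0.76923$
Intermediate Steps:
$T = \frac{1}{13} \approx 0.076923$
$x{\left(-4 \right)} \left(-2\right) T = 5 \left(-2\right) \frac{1}{13} = \left(-10\right) \frac{1}{13} = - \frac{10}{13}$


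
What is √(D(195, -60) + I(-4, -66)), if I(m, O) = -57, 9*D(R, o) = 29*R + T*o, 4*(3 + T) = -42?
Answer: 8*√93/3 ≈ 25.716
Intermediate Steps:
T = -27/2 (T = -3 + (¼)*(-42) = -3 - 21/2 = -27/2 ≈ -13.500)
D(R, o) = -3*o/2 + 29*R/9 (D(R, o) = (29*R - 27*o/2)/9 = -3*o/2 + 29*R/9)
√(D(195, -60) + I(-4, -66)) = √((-3/2*(-60) + (29/9)*195) - 57) = √((90 + 1885/3) - 57) = √(2155/3 - 57) = √(1984/3) = 8*√93/3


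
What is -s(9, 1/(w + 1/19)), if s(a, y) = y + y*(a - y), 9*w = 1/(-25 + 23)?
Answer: 120384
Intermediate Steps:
w = -1/18 (w = 1/(9*(-25 + 23)) = (1/9)/(-2) = (1/9)*(-1/2) = -1/18 ≈ -0.055556)
-s(9, 1/(w + 1/19)) = -(1 + 9 - 1/(-1/18 + 1/19))/(-1/18 + 1/19) = -(1 + 9 - 1/(-1/342))/(-1/342) = -(-342)*(1 + 9 - 1*(-342)) = -(-342)*(1 + 9 + 342) = -(-342)*352 = -1*(-120384) = 120384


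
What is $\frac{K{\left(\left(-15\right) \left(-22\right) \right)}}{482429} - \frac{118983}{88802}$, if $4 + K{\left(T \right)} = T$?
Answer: $- \frac{57371900255}{42840660058} \approx -1.3392$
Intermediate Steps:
$K{\left(T \right)} = -4 + T$
$\frac{K{\left(\left(-15\right) \left(-22\right) \right)}}{482429} - \frac{118983}{88802} = \frac{-4 - -330}{482429} - \frac{118983}{88802} = \left(-4 + 330\right) \frac{1}{482429} - \frac{118983}{88802} = 326 \cdot \frac{1}{482429} - \frac{118983}{88802} = \frac{326}{482429} - \frac{118983}{88802} = - \frac{57371900255}{42840660058}$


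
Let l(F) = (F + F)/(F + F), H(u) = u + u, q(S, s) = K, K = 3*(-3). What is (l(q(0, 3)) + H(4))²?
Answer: 81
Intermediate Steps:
K = -9
q(S, s) = -9
H(u) = 2*u
l(F) = 1 (l(F) = (2*F)/((2*F)) = (2*F)*(1/(2*F)) = 1)
(l(q(0, 3)) + H(4))² = (1 + 2*4)² = (1 + 8)² = 9² = 81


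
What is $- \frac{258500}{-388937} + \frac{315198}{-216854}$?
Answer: $- \frac{33267702763}{42171272099} \approx -0.78887$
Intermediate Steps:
$- \frac{258500}{-388937} + \frac{315198}{-216854} = \left(-258500\right) \left(- \frac{1}{388937}\right) + 315198 \left(- \frac{1}{216854}\right) = \frac{258500}{388937} - \frac{157599}{108427} = - \frac{33267702763}{42171272099}$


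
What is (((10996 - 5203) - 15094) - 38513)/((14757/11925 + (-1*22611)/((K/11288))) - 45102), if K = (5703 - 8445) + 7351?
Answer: 875989535850/1840831970179 ≈ 0.47587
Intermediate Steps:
K = 4609 (K = -2742 + 7351 = 4609)
(((10996 - 5203) - 15094) - 38513)/((14757/11925 + (-1*22611)/((K/11288))) - 45102) = (((10996 - 5203) - 15094) - 38513)/((14757/11925 + (-1*22611)/((4609/11288))) - 45102) = ((5793 - 15094) - 38513)/((14757*(1/11925) - 22611/(4609*(1/11288))) - 45102) = (-9301 - 38513)/((4919/3975 - 22611/4609/11288) - 45102) = -47814/((4919/3975 - 22611*11288/4609) - 45102) = -47814/((4919/3975 - 255232968/4609) - 45102) = -47814/(-1014528376129/18320775 - 45102) = -47814/(-1840831970179/18320775) = -47814*(-18320775/1840831970179) = 875989535850/1840831970179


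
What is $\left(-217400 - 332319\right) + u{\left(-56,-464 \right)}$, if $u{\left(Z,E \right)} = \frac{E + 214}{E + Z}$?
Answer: $- \frac{28585363}{52} \approx -5.4972 \cdot 10^{5}$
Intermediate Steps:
$u{\left(Z,E \right)} = \frac{214 + E}{E + Z}$
$\left(-217400 - 332319\right) + u{\left(-56,-464 \right)} = \left(-217400 - 332319\right) + \frac{214 - 464}{-464 - 56} = -549719 + \frac{1}{-520} \left(-250\right) = -549719 - - \frac{25}{52} = -549719 + \frac{25}{52} = - \frac{28585363}{52}$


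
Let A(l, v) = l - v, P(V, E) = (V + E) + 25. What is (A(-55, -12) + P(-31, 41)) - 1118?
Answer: -1126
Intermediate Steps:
P(V, E) = 25 + E + V (P(V, E) = (E + V) + 25 = 25 + E + V)
(A(-55, -12) + P(-31, 41)) - 1118 = ((-55 - 1*(-12)) + (25 + 41 - 31)) - 1118 = ((-55 + 12) + 35) - 1118 = (-43 + 35) - 1118 = -8 - 1118 = -1126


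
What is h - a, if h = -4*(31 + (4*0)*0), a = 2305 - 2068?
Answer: -361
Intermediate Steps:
a = 237
h = -124 (h = -4*(31 + 0*0) = -4*(31 + 0) = -4*31 = -124)
h - a = -124 - 1*237 = -124 - 237 = -361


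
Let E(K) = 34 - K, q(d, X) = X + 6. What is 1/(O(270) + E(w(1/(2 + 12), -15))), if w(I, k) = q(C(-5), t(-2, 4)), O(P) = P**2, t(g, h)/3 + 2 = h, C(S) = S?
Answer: 1/72922 ≈ 1.3713e-5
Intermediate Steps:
t(g, h) = -6 + 3*h
q(d, X) = 6 + X
w(I, k) = 12 (w(I, k) = 6 + (-6 + 3*4) = 6 + (-6 + 12) = 6 + 6 = 12)
1/(O(270) + E(w(1/(2 + 12), -15))) = 1/(270**2 + (34 - 1*12)) = 1/(72900 + (34 - 12)) = 1/(72900 + 22) = 1/72922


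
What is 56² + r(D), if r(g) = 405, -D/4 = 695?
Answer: 3541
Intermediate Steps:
D = -2780 (D = -4*695 = -2780)
56² + r(D) = 56² + 405 = 3136 + 405 = 3541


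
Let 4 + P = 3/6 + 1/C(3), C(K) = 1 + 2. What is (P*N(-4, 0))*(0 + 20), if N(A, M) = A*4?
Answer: 3040/3 ≈ 1013.3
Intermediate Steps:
N(A, M) = 4*A
C(K) = 3
P = -19/6 (P = -4 + (3/6 + 1/3) = -4 + (3*(⅙) + 1*(⅓)) = -4 + (½ + ⅓) = -4 + ⅚ = -19/6 ≈ -3.1667)
(P*N(-4, 0))*(0 + 20) = (-38*(-4)/3)*(0 + 20) = -19/6*(-16)*20 = (152/3)*20 = 3040/3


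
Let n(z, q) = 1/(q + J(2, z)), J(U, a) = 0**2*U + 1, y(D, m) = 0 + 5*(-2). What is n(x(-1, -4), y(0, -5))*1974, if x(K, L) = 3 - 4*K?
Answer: -658/3 ≈ -219.33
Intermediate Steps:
y(D, m) = -10 (y(D, m) = 0 - 10 = -10)
J(U, a) = 1 (J(U, a) = 0*U + 1 = 0 + 1 = 1)
n(z, q) = 1/(1 + q) (n(z, q) = 1/(q + 1) = 1/(1 + q))
n(x(-1, -4), y(0, -5))*1974 = 1974/(1 - 10) = 1974/(-9) = -1/9*1974 = -658/3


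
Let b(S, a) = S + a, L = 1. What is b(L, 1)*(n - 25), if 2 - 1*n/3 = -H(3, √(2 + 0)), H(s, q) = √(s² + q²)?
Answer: -38 + 6*√11 ≈ -18.100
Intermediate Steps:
H(s, q) = √(q² + s²)
n = 6 + 3*√11 (n = 6 - (-3)*√((√(2 + 0))² + 3²) = 6 - (-3)*√((√2)² + 9) = 6 - (-3)*√(2 + 9) = 6 - (-3)*√11 = 6 + 3*√11 ≈ 15.950)
b(L, 1)*(n - 25) = (1 + 1)*((6 + 3*√11) - 25) = 2*(-19 + 3*√11) = -38 + 6*√11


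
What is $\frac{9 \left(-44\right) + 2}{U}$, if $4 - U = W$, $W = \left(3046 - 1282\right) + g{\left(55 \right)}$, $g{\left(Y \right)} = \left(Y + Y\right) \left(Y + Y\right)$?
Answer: $\frac{197}{6930} \approx 0.028427$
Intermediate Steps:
$g{\left(Y \right)} = 4 Y^{2}$ ($g{\left(Y \right)} = 2 Y 2 Y = 4 Y^{2}$)
$W = 13864$ ($W = \left(3046 - 1282\right) + 4 \cdot 55^{2} = 1764 + 4 \cdot 3025 = 1764 + 12100 = 13864$)
$U = -13860$ ($U = 4 - 13864 = -13860$)
$\frac{9 \left(-44\right) + 2}{U} = \frac{9 \left(-44\right) + 2}{-13860} = \left(-396 + 2\right) \left(- \frac{1}{13860}\right) = \left(-394\right) \left(- \frac{1}{13860}\right) = \frac{197}{6930}$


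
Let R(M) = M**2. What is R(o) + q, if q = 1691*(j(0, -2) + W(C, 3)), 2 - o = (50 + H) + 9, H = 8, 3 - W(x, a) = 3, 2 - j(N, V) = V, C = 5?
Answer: 10989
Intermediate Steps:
j(N, V) = 2 - V
W(x, a) = 0 (W(x, a) = 3 - 1*3 = 3 - 3 = 0)
o = -65 (o = 2 - ((50 + 8) + 9) = 2 - (58 + 9) = 2 - 1*67 = 2 - 67 = -65)
q = 6764 (q = 1691*((2 - 1*(-2)) + 0) = 1691*((2 + 2) + 0) = 1691*(4 + 0) = 1691*4 = 6764)
R(o) + q = (-65)**2 + 6764 = 4225 + 6764 = 10989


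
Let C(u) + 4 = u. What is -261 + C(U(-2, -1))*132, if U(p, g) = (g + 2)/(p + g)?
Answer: -833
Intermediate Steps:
U(p, g) = (2 + g)/(g + p)
C(u) = -4 + u
-261 + C(U(-2, -1))*132 = -261 + (-4 + (2 - 1)/(-1 - 2))*132 = -261 + (-4 + 1/(-3))*132 = -261 + (-4 - ⅓*1)*132 = -261 + (-4 - ⅓)*132 = -261 - 13/3*132 = -261 - 572 = -833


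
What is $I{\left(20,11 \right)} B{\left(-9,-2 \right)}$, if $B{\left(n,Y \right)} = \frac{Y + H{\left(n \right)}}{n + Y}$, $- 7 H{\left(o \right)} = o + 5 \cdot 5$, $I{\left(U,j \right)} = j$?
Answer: $\frac{30}{7} \approx 4.2857$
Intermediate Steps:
$H{\left(o \right)} = - \frac{25}{7} - \frac{o}{7}$ ($H{\left(o \right)} = - \frac{o + 5 \cdot 5}{7} = - \frac{o + 25}{7} = - \frac{25 + o}{7} = - \frac{25}{7} - \frac{o}{7}$)
$B{\left(n,Y \right)} = \frac{- \frac{25}{7} + Y - \frac{n}{7}}{Y + n}$ ($B{\left(n,Y \right)} = \frac{Y - \left(\frac{25}{7} + \frac{n}{7}\right)}{n + Y} = \frac{- \frac{25}{7} + Y - \frac{n}{7}}{Y + n}$)
$I{\left(20,11 \right)} B{\left(-9,-2 \right)} = 11 \frac{- \frac{25}{7} - 2 - - \frac{9}{7}}{-2 - 9} = 11 \frac{- \frac{25}{7} - 2 + \frac{9}{7}}{-11} = 11 \left(\left(- \frac{1}{11}\right) \left(- \frac{30}{7}\right)\right) = 11 \cdot \frac{30}{77} = \frac{30}{7}$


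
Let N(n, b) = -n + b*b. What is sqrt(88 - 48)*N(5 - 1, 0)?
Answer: -8*sqrt(10) ≈ -25.298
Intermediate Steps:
N(n, b) = b**2 - n (N(n, b) = -n + b**2 = b**2 - n)
sqrt(88 - 48)*N(5 - 1, 0) = sqrt(88 - 48)*(0**2 - (5 - 1)) = sqrt(40)*(0 - 1*4) = (2*sqrt(10))*(0 - 4) = (2*sqrt(10))*(-4) = -8*sqrt(10)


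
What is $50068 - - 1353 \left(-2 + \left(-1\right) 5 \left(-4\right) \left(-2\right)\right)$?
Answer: $-6758$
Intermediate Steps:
$50068 - - 1353 \left(-2 + \left(-1\right) 5 \left(-4\right) \left(-2\right)\right) = 50068 - - 1353 \left(-2 + \left(-5\right) \left(-4\right) \left(-2\right)\right) = 50068 - - 1353 \left(-2 + 20 \left(-2\right)\right) = 50068 - - 1353 \left(-2 - 40\right) = 50068 - \left(-1353\right) \left(-42\right) = 50068 - 56826 = -6758$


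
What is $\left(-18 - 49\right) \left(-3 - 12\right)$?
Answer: $1005$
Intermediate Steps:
$\left(-18 - 49\right) \left(-3 - 12\right) = \left(-67\right) \left(-15\right) = 1005$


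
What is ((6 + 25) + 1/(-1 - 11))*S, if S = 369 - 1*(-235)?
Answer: 56021/3 ≈ 18674.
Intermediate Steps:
S = 604 (S = 369 + 235 = 604)
((6 + 25) + 1/(-1 - 11))*S = ((6 + 25) + 1/(-1 - 11))*604 = (31 + 1/(-12))*604 = (31 - 1/12)*604 = (371/12)*604 = 56021/3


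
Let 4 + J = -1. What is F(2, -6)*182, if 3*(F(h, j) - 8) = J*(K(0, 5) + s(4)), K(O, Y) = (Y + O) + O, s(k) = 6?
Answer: -5642/3 ≈ -1880.7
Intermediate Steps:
J = -5 (J = -4 - 1 = -5)
K(O, Y) = Y + 2*O (K(O, Y) = (O + Y) + O = Y + 2*O)
F(h, j) = -31/3 (F(h, j) = 8 + (-5*((5 + 2*0) + 6))/3 = 8 + (-5*((5 + 0) + 6))/3 = 8 + (-5*(5 + 6))/3 = 8 + (-5*11)/3 = 8 + (⅓)*(-55) = 8 - 55/3 = -31/3)
F(2, -6)*182 = -31/3*182 = -5642/3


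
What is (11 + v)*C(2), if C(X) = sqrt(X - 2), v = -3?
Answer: 0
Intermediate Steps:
C(X) = sqrt(-2 + X)
(11 + v)*C(2) = (11 - 3)*sqrt(-2 + 2) = 8*sqrt(0) = 8*0 = 0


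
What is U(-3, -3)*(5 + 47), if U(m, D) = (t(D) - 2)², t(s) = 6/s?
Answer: 832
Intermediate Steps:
U(m, D) = (-2 + 6/D)² (U(m, D) = (6/D - 2)² = (-2 + 6/D)²)
U(-3, -3)*(5 + 47) = (4*(-3 - 3)²/(-3)²)*(5 + 47) = (4*(⅑)*(-6)²)*52 = (4*(⅑)*36)*52 = 16*52 = 832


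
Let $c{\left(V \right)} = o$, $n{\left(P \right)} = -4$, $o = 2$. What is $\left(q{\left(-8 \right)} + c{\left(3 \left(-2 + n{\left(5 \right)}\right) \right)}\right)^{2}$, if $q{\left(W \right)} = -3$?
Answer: $1$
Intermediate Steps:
$c{\left(V \right)} = 2$
$\left(q{\left(-8 \right)} + c{\left(3 \left(-2 + n{\left(5 \right)}\right) \right)}\right)^{2} = \left(-3 + 2\right)^{2} = \left(-1\right)^{2} = 1$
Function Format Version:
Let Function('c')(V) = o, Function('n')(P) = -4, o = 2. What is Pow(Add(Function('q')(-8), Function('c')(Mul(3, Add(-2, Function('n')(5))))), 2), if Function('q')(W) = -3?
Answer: 1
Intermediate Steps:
Function('c')(V) = 2
Pow(Add(Function('q')(-8), Function('c')(Mul(3, Add(-2, Function('n')(5))))), 2) = Pow(Add(-3, 2), 2) = Pow(-1, 2) = 1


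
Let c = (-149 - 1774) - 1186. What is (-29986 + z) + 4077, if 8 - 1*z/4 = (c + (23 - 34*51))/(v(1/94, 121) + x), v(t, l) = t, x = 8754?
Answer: -21291775809/822877 ≈ -25875.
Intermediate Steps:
c = -3109 (c = -1923 - 1186 = -3109)
z = 28144384/822877 (z = 32 - 4*(-3109 + (23 - 34*51))/(1/94 + 8754) = 32 - 4*(-3109 + (23 - 1734))/(1/94 + 8754) = 32 - 4*(-3109 - 1711)/822877/94 = 32 - (-19280)*94/822877 = 32 - 4*(-453080/822877) = 32 + 1812320/822877 = 28144384/822877 ≈ 34.202)
(-29986 + z) + 4077 = (-29986 + 28144384/822877) + 4077 = -24646645338/822877 + 4077 = -21291775809/822877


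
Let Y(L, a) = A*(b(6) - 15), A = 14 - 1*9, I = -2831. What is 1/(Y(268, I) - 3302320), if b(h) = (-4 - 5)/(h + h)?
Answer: -4/13209595 ≈ -3.0281e-7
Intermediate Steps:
b(h) = -9/(2*h) (b(h) = -9*1/(2*h) = -9/(2*h))
A = 5 (A = 14 - 9 = 5)
Y(L, a) = -315/4 (Y(L, a) = 5*(-9/2/6 - 15) = 5*(-9/2*⅙ - 15) = 5*(-¾ - 15) = 5*(-63/4) = -315/4)
1/(Y(268, I) - 3302320) = 1/(-315/4 - 3302320) = 1/(-13209595/4) = -4/13209595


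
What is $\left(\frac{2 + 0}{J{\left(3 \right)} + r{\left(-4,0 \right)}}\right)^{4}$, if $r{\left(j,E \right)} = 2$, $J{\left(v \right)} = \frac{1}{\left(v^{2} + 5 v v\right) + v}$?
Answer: $\frac{168896016}{174900625} \approx 0.96567$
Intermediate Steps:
$J{\left(v \right)} = \frac{1}{v + 6 v^{2}}$ ($J{\left(v \right)} = \frac{1}{\left(v^{2} + 5 v^{2}\right) + v} = \frac{1}{6 v^{2} + v} = \frac{1}{v + 6 v^{2}}$)
$\left(\frac{2 + 0}{J{\left(3 \right)} + r{\left(-4,0 \right)}}\right)^{4} = \left(\frac{2 + 0}{\frac{1}{3 \left(1 + 6 \cdot 3\right)} + 2}\right)^{4} = \left(\frac{2}{\frac{1}{3 \left(1 + 18\right)} + 2}\right)^{4} = \left(\frac{2}{\frac{1}{3 \cdot 19} + 2}\right)^{4} = \left(\frac{2}{\frac{1}{3} \cdot \frac{1}{19} + 2}\right)^{4} = \left(\frac{2}{\frac{1}{57} + 2}\right)^{4} = \left(\frac{2}{\frac{115}{57}}\right)^{4} = \left(2 \cdot \frac{57}{115}\right)^{4} = \left(\frac{114}{115}\right)^{4} = \frac{168896016}{174900625}$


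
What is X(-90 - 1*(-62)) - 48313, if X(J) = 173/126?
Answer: -6087265/126 ≈ -48312.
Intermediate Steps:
X(J) = 173/126 (X(J) = 173*(1/126) = 173/126)
X(-90 - 1*(-62)) - 48313 = 173/126 - 48313 = -6087265/126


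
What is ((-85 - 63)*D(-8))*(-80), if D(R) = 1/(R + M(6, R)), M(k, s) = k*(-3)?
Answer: -5920/13 ≈ -455.38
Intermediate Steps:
M(k, s) = -3*k
D(R) = 1/(-18 + R) (D(R) = 1/(R - 3*6) = 1/(R - 18) = 1/(-18 + R))
((-85 - 63)*D(-8))*(-80) = ((-85 - 63)/(-18 - 8))*(-80) = -148/(-26)*(-80) = -148*(-1/26)*(-80) = (74/13)*(-80) = -5920/13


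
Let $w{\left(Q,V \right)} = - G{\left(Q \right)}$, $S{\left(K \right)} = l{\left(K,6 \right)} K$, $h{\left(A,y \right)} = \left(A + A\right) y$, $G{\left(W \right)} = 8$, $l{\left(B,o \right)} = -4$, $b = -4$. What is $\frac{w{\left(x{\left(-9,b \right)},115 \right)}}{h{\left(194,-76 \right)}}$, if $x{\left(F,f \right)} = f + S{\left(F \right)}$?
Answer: $\frac{1}{3686} \approx 0.0002713$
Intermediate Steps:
$h{\left(A,y \right)} = 2 A y$
$S{\left(K \right)} = - 4 K$
$x{\left(F,f \right)} = f - 4 F$
$w{\left(Q,V \right)} = -8$ ($w{\left(Q,V \right)} = \left(-1\right) 8 = -8$)
$\frac{w{\left(x{\left(-9,b \right)},115 \right)}}{h{\left(194,-76 \right)}} = - \frac{8}{2 \cdot 194 \left(-76\right)} = - \frac{8}{-29488} = \left(-8\right) \left(- \frac{1}{29488}\right) = \frac{1}{3686}$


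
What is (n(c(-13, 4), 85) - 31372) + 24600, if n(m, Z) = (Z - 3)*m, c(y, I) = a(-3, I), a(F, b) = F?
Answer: -7018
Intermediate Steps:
c(y, I) = -3
n(m, Z) = m*(-3 + Z) (n(m, Z) = (-3 + Z)*m = m*(-3 + Z))
(n(c(-13, 4), 85) - 31372) + 24600 = (-3*(-3 + 85) - 31372) + 24600 = (-3*82 - 31372) + 24600 = (-246 - 31372) + 24600 = -31618 + 24600 = -7018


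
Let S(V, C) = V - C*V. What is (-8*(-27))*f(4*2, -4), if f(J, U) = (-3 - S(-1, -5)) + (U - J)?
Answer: -1944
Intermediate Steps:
S(V, C) = V - C*V
f(J, U) = 3 + U - J (f(J, U) = (-3 - (-1)*(1 - 1*(-5))) + (U - J) = (-3 - (-1)*(1 + 5)) + (U - J) = (-3 - (-1)*6) + (U - J) = (-3 - 1*(-6)) + (U - J) = (-3 + 6) + (U - J) = 3 + (U - J) = 3 + U - J)
(-8*(-27))*f(4*2, -4) = (-8*(-27))*(3 - 4 - 4*2) = 216*(3 - 4 - 1*8) = 216*(3 - 4 - 8) = 216*(-9) = -1944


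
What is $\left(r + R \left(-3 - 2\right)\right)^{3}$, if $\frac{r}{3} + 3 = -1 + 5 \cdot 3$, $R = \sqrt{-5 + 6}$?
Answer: $21952$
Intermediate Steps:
$R = 1$ ($R = \sqrt{1} = 1$)
$r = 33$ ($r = -9 + 3 \left(-1 + 5 \cdot 3\right) = -9 + 3 \left(-1 + 15\right) = -9 + 3 \cdot 14 = -9 + 42 = 33$)
$\left(r + R \left(-3 - 2\right)\right)^{3} = \left(33 + 1 \left(-3 - 2\right)\right)^{3} = \left(33 + 1 \left(-5\right)\right)^{3} = \left(33 - 5\right)^{3} = 28^{3} = 21952$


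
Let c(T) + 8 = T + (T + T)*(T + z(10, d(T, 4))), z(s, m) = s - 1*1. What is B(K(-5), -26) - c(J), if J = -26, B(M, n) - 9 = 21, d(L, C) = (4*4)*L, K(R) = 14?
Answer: -820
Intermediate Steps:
d(L, C) = 16*L
B(M, n) = 30 (B(M, n) = 9 + 21 = 30)
z(s, m) = -1 + s (z(s, m) = s - 1 = -1 + s)
c(T) = -8 + T + 2*T*(9 + T) (c(T) = -8 + (T + (T + T)*(T + (-1 + 10))) = -8 + (T + (2*T)*(T + 9)) = -8 + (T + (2*T)*(9 + T)) = -8 + (T + 2*T*(9 + T)) = -8 + T + 2*T*(9 + T))
B(K(-5), -26) - c(J) = 30 - (-8 + 2*(-26)² + 19*(-26)) = 30 - (-8 + 2*676 - 494) = 30 - (-8 + 1352 - 494) = 30 - 1*850 = 30 - 850 = -820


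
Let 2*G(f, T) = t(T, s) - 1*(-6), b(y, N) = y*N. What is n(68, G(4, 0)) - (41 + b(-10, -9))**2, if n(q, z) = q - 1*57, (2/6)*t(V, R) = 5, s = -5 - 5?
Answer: -17150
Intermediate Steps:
s = -10
t(V, R) = 15 (t(V, R) = 3*5 = 15)
b(y, N) = N*y
G(f, T) = 21/2 (G(f, T) = (15 - 1*(-6))/2 = (15 + 6)/2 = (1/2)*21 = 21/2)
n(q, z) = -57 + q (n(q, z) = q - 57 = -57 + q)
n(68, G(4, 0)) - (41 + b(-10, -9))**2 = (-57 + 68) - (41 - 9*(-10))**2 = 11 - (41 + 90)**2 = 11 - 1*131**2 = 11 - 1*17161 = 11 - 17161 = -17150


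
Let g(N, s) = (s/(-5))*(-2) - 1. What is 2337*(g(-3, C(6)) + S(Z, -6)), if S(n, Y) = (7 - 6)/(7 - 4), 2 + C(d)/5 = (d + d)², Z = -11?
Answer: 662150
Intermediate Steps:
C(d) = -10 + 20*d² (C(d) = -10 + 5*(d + d)² = -10 + 5*(2*d)² = -10 + 5*(4*d²) = -10 + 20*d²)
S(n, Y) = ⅓ (S(n, Y) = 1/3 = 1*(⅓) = ⅓)
g(N, s) = -1 + 2*s/5 (g(N, s) = (s*(-⅕))*(-2) - 1 = -s/5*(-2) - 1 = 2*s/5 - 1 = -1 + 2*s/5)
2337*(g(-3, C(6)) + S(Z, -6)) = 2337*((-1 + 2*(-10 + 20*6²)/5) + ⅓) = 2337*((-1 + 2*(-10 + 20*36)/5) + ⅓) = 2337*((-1 + 2*(-10 + 720)/5) + ⅓) = 2337*((-1 + (⅖)*710) + ⅓) = 2337*((-1 + 284) + ⅓) = 2337*(283 + ⅓) = 2337*(850/3) = 662150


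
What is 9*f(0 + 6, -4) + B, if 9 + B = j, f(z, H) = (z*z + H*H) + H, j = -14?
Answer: 409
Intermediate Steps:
f(z, H) = H + H² + z² (f(z, H) = (z² + H²) + H = (H² + z²) + H = H + H² + z²)
B = -23 (B = -9 - 14 = -23)
9*f(0 + 6, -4) + B = 9*(-4 + (-4)² + (0 + 6)²) - 23 = 9*(-4 + 16 + 6²) - 23 = 9*(-4 + 16 + 36) - 23 = 9*48 - 23 = 432 - 23 = 409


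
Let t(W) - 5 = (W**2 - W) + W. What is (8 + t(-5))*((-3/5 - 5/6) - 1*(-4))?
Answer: 1463/15 ≈ 97.533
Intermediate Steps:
t(W) = 5 + W**2 (t(W) = 5 + ((W**2 - W) + W) = 5 + W**2)
(8 + t(-5))*((-3/5 - 5/6) - 1*(-4)) = (8 + (5 + (-5)**2))*((-3/5 - 5/6) - 1*(-4)) = (8 + (5 + 25))*((-3*1/5 - 5*1/6) + 4) = (8 + 30)*((-3/5 - 5/6) + 4) = 38*(-43/30 + 4) = 38*(77/30) = 1463/15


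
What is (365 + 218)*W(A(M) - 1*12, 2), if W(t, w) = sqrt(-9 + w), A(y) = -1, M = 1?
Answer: 583*I*sqrt(7) ≈ 1542.5*I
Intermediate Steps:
(365 + 218)*W(A(M) - 1*12, 2) = (365 + 218)*sqrt(-9 + 2) = 583*sqrt(-7) = 583*(I*sqrt(7)) = 583*I*sqrt(7)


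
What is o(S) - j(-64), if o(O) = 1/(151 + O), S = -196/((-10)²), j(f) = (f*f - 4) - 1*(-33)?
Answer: -15369725/3726 ≈ -4125.0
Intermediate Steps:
j(f) = 29 + f² (j(f) = (f² - 4) + 33 = (-4 + f²) + 33 = 29 + f²)
S = -49/25 (S = -196/100 = -196*1/100 = -49/25 ≈ -1.9600)
o(S) - j(-64) = 1/(151 - 49/25) - (29 + (-64)²) = 1/(3726/25) - (29 + 4096) = 25/3726 - 1*4125 = 25/3726 - 4125 = -15369725/3726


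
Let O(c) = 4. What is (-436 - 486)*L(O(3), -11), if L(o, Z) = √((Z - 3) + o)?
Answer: -922*I*√10 ≈ -2915.6*I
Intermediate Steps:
L(o, Z) = √(-3 + Z + o) (L(o, Z) = √((-3 + Z) + o) = √(-3 + Z + o))
(-436 - 486)*L(O(3), -11) = (-436 - 486)*√(-3 - 11 + 4) = -922*I*√10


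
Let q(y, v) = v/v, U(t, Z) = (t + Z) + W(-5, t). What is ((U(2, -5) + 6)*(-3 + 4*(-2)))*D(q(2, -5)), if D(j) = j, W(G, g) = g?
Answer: -55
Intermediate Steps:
U(t, Z) = Z + 2*t (U(t, Z) = (t + Z) + t = (Z + t) + t = Z + 2*t)
q(y, v) = 1
((U(2, -5) + 6)*(-3 + 4*(-2)))*D(q(2, -5)) = (((-5 + 2*2) + 6)*(-3 + 4*(-2)))*1 = (((-5 + 4) + 6)*(-3 - 8))*1 = ((-1 + 6)*(-11))*1 = (5*(-11))*1 = -55*1 = -55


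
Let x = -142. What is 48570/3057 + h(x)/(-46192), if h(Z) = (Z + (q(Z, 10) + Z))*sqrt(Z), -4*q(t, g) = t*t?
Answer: 16190/1019 + 5325*I*sqrt(142)/46192 ≈ 15.888 + 1.3737*I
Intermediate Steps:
q(t, g) = -t**2/4 (q(t, g) = -t*t/4 = -t**2/4)
h(Z) = sqrt(Z)*(2*Z - Z**2/4) (h(Z) = (Z + (-Z**2/4 + Z))*sqrt(Z) = (Z + (Z - Z**2/4))*sqrt(Z) = (2*Z - Z**2/4)*sqrt(Z) = sqrt(Z)*(2*Z - Z**2/4))
48570/3057 + h(x)/(-46192) = 48570/3057 + ((-142)**(3/2)*(8 - 1*(-142))/4)/(-46192) = 48570*(1/3057) + ((-142*I*sqrt(142))*(8 + 142)/4)*(-1/46192) = 16190/1019 + ((1/4)*(-142*I*sqrt(142))*150)*(-1/46192) = 16190/1019 - 5325*I*sqrt(142)*(-1/46192) = 16190/1019 + 5325*I*sqrt(142)/46192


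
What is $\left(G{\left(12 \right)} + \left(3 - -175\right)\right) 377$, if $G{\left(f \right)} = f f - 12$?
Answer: $116870$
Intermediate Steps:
$G{\left(f \right)} = -12 + f^{2}$ ($G{\left(f \right)} = f^{2} - 12 = -12 + f^{2}$)
$\left(G{\left(12 \right)} + \left(3 - -175\right)\right) 377 = \left(\left(-12 + 12^{2}\right) + \left(3 - -175\right)\right) 377 = \left(\left(-12 + 144\right) + \left(3 + 175\right)\right) 377 = \left(132 + 178\right) 377 = 310 \cdot 377 = 116870$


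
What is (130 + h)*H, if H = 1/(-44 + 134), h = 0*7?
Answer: 13/9 ≈ 1.4444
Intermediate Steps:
h = 0
H = 1/90 ≈ 0.011111
(130 + h)*H = (130 + 0)*(1/90) = 130*(1/90) = 13/9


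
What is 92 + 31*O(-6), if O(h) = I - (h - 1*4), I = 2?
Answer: 464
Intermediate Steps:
O(h) = 6 - h (O(h) = 2 - (h - 1*4) = 2 - (h - 4) = 2 - (-4 + h) = 2 + (4 - h) = 6 - h)
92 + 31*O(-6) = 92 + 31*(6 - 1*(-6)) = 92 + 31*(6 + 6) = 92 + 31*12 = 92 + 372 = 464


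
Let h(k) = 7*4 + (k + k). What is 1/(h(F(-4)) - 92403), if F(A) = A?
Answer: -1/92383 ≈ -1.0825e-5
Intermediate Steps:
h(k) = 28 + 2*k
1/(h(F(-4)) - 92403) = 1/((28 + 2*(-4)) - 92403) = 1/((28 - 8) - 92403) = 1/(20 - 92403) = 1/(-92383) = -1/92383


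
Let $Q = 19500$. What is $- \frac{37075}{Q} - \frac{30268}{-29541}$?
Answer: $- \frac{6733421}{7680660} \approx -0.87667$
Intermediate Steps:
$- \frac{37075}{Q} - \frac{30268}{-29541} = - \frac{37075}{19500} - \frac{30268}{-29541} = \left(-37075\right) \frac{1}{19500} - - \frac{30268}{29541} = - \frac{1483}{780} + \frac{30268}{29541} = - \frac{6733421}{7680660}$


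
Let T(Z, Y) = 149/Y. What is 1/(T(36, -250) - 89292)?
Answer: -250/22323149 ≈ -1.1199e-5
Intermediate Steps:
1/(T(36, -250) - 89292) = 1/(149/(-250) - 89292) = 1/(149*(-1/250) - 89292) = 1/(-149/250 - 89292) = 1/(-22323149/250) = -250/22323149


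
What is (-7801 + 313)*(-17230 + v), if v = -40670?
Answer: 433555200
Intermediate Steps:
(-7801 + 313)*(-17230 + v) = (-7801 + 313)*(-17230 - 40670) = -7488*(-57900) = 433555200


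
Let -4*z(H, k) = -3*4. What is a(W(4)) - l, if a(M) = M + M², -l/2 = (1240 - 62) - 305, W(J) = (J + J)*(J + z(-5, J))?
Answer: 4938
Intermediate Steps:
z(H, k) = 3 (z(H, k) = -(-3)*4/4 = -¼*(-12) = 3)
W(J) = 2*J*(3 + J) (W(J) = (J + J)*(J + 3) = (2*J)*(3 + J) = 2*J*(3 + J))
l = -1746 (l = -2*((1240 - 62) - 305) = -2*(1178 - 305) = -2*873 = -1746)
a(W(4)) - l = (2*4*(3 + 4))*(1 + 2*4*(3 + 4)) - 1*(-1746) = (2*4*7)*(1 + 2*4*7) + 1746 = 56*(1 + 56) + 1746 = 56*57 + 1746 = 3192 + 1746 = 4938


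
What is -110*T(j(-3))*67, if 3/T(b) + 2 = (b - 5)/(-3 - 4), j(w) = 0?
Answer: 51590/3 ≈ 17197.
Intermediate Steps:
T(b) = 3/(-9/7 - b/7) (T(b) = 3/(-2 + (b - 5)/(-3 - 4)) = 3/(-2 + (-5 + b)/(-7)) = 3/(-2 + (-5 + b)*(-⅐)) = 3/(-2 + (5/7 - b/7)) = 3/(-9/7 - b/7))
-110*T(j(-3))*67 = -(-2310)/(9 + 0)*67 = -(-2310)/9*67 = -110*(-7/3)*67 = (770/3)*67 = 51590/3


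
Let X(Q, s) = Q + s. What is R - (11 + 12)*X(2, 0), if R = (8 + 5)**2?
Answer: 123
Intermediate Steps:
R = 169 (R = 13**2 = 169)
R - (11 + 12)*X(2, 0) = 169 - (11 + 12)*(2 + 0) = 169 - 23*2 = 169 - 1*46 = 169 - 46 = 123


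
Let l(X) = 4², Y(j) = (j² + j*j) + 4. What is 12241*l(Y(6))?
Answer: 195856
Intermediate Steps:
Y(j) = 4 + 2*j² (Y(j) = (j² + j²) + 4 = 2*j² + 4 = 4 + 2*j²)
l(X) = 16
12241*l(Y(6)) = 12241*16 = 195856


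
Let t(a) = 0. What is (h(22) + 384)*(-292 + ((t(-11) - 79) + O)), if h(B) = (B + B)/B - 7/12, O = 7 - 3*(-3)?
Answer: -1641875/12 ≈ -1.3682e+5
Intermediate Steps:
O = 16 (O = 7 + 9 = 16)
h(B) = 17/12 (h(B) = (2*B)/B - 7*1/12 = 2 - 7/12 = 17/12)
(h(22) + 384)*(-292 + ((t(-11) - 79) + O)) = (17/12 + 384)*(-292 + ((0 - 79) + 16)) = 4625*(-292 + (-79 + 16))/12 = 4625*(-292 - 63)/12 = (4625/12)*(-355) = -1641875/12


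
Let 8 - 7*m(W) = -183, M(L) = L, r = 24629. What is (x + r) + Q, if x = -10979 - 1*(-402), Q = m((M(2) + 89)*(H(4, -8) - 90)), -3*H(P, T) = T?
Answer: 98555/7 ≈ 14079.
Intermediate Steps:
H(P, T) = -T/3
m(W) = 191/7 (m(W) = 8/7 - ⅐*(-183) = 8/7 + 183/7 = 191/7)
Q = 191/7 ≈ 27.286
x = -10577 (x = -10979 + 402 = -10577)
(x + r) + Q = (-10577 + 24629) + 191/7 = 14052 + 191/7 = 98555/7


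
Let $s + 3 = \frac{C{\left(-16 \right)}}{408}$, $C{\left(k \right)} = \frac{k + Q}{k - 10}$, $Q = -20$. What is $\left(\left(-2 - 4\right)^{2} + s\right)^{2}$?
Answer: $\frac{851180625}{781456} \approx 1089.2$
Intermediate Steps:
$C{\left(k \right)} = \frac{-20 + k}{-10 + k}$ ($C{\left(k \right)} = \frac{k - 20}{k - 10} = \frac{-20 + k}{-10 + k}$)
$s = - \frac{2649}{884}$ ($s = -3 + \frac{\frac{1}{-10 - 16} \left(-20 - 16\right)}{408} = -3 + \frac{1}{-26} \left(-36\right) \frac{1}{408} = -3 + \left(- \frac{1}{26}\right) \left(-36\right) \frac{1}{408} = -3 + \frac{18}{13} \cdot \frac{1}{408} = -3 + \frac{3}{884} = - \frac{2649}{884} \approx -2.9966$)
$\left(\left(-2 - 4\right)^{2} + s\right)^{2} = \left(\left(-2 - 4\right)^{2} - \frac{2649}{884}\right)^{2} = \left(\left(-6\right)^{2} - \frac{2649}{884}\right)^{2} = \left(36 - \frac{2649}{884}\right)^{2} = \left(\frac{29175}{884}\right)^{2} = \frac{851180625}{781456}$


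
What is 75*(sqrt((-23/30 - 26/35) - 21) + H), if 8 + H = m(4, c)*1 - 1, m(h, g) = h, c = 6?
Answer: -375 + 5*I*sqrt(992670)/14 ≈ -375.0 + 355.83*I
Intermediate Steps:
H = -5 (H = -8 + (4*1 - 1) = -8 + (4 - 1) = -8 + 3 = -5)
75*(sqrt((-23/30 - 26/35) - 21) + H) = 75*(sqrt((-23/30 - 26/35) - 21) - 5) = 75*(sqrt(-317/210 - 21) - 5) = 75*(sqrt(-4727/210) - 5) = 75*(I*sqrt(992670)/210 - 5) = 75*(-5 + I*sqrt(992670)/210) = -375 + 5*I*sqrt(992670)/14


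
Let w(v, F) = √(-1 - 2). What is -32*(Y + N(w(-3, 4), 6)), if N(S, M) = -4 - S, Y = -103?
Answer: 3424 + 32*I*√3 ≈ 3424.0 + 55.426*I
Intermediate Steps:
w(v, F) = I*√3 (w(v, F) = √(-3) = I*√3)
-32*(Y + N(w(-3, 4), 6)) = -32*(-103 + (-4 - I*√3)) = -32*(-107 - I*√3) = 3424 + 32*I*√3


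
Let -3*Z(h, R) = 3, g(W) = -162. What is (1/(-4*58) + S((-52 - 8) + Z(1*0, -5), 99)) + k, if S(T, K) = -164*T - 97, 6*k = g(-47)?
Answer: 2292159/232 ≈ 9880.0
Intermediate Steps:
Z(h, R) = -1 (Z(h, R) = -1/3*3 = -1)
k = -27 (k = (1/6)*(-162) = -27)
S(T, K) = -97 - 164*T
(1/(-4*58) + S((-52 - 8) + Z(1*0, -5), 99)) + k = (1/(-4*58) + (-97 - 164*((-52 - 8) - 1))) - 27 = (1/(-232) + (-97 - 164*(-60 - 1))) - 27 = (-1/232 + (-97 - 164*(-61))) - 27 = (-1/232 + (-97 + 10004)) - 27 = (-1/232 + 9907) - 27 = 2298423/232 - 27 = 2292159/232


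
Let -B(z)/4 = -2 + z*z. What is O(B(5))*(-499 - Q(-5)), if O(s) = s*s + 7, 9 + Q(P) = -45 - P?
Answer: -3811950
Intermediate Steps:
B(z) = 8 - 4*z² (B(z) = -4*(-2 + z*z) = -4*(-2 + z²) = 8 - 4*z²)
Q(P) = -54 - P (Q(P) = -9 + (-45 - P) = -54 - P)
O(s) = 7 + s² (O(s) = s² + 7 = 7 + s²)
O(B(5))*(-499 - Q(-5)) = (7 + (8 - 4*5²)²)*(-499 - (-54 - 1*(-5))) = (7 + (8 - 4*25)²)*(-499 - (-54 + 5)) = (7 + (8 - 100)²)*(-499 - 1*(-49)) = (7 + (-92)²)*(-499 + 49) = (7 + 8464)*(-450) = 8471*(-450) = -3811950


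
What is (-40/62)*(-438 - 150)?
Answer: 11760/31 ≈ 379.35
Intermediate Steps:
(-40/62)*(-438 - 150) = -40*1/62*(-588) = -20/31*(-588) = 11760/31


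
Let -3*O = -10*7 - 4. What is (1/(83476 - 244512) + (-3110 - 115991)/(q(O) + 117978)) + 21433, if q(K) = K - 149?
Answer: 1220252803418399/56936049196 ≈ 21432.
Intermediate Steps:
O = 74/3 (O = -(-10*7 - 4)/3 = -(-70 - 4)/3 = -1/3*(-74) = 74/3 ≈ 24.667)
q(K) = -149 + K
(1/(83476 - 244512) + (-3110 - 115991)/(q(O) + 117978)) + 21433 = (1/(83476 - 244512) + (-3110 - 115991)/((-149 + 74/3) + 117978)) + 21433 = (1/(-161036) - 119101/(-373/3 + 117978)) + 21433 = (-1/161036 - 119101/353561/3) + 21433 = (-1/161036 - 119101*3/353561) + 21433 = (-1/161036 - 357303/353561) + 21433 = -57538999469/56936049196 + 21433 = 1220252803418399/56936049196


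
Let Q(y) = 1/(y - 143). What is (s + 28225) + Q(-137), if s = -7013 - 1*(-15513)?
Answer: 10282999/280 ≈ 36725.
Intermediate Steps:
s = 8500 (s = -7013 + 15513 = 8500)
Q(y) = 1/(-143 + y)
(s + 28225) + Q(-137) = (8500 + 28225) + 1/(-143 - 137) = 36725 + 1/(-280) = 36725 - 1/280 = 10282999/280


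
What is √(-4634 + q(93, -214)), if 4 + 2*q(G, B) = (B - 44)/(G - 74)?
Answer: I*√1676047/19 ≈ 68.138*I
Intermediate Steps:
q(G, B) = -2 + (-44 + B)/(2*(-74 + G)) (q(G, B) = -2 + ((B - 44)/(G - 74))/2 = -2 + ((-44 + B)/(-74 + G))/2 = -2 + (-44 + B)/(2*(-74 + G)))
√(-4634 + q(93, -214)) = √(-4634 + (252 - 214 - 4*93)/(2*(-74 + 93))) = √(-4634 + (½)*(252 - 214 - 372)/19) = √(-4634 + (½)*(1/19)*(-334)) = √(-4634 - 167/19) = √(-88213/19) = I*√1676047/19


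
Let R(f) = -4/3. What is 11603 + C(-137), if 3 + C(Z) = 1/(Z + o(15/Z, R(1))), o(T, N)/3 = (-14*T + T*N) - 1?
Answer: 214483863/18490 ≈ 11600.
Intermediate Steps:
R(f) = -4/3 (R(f) = -4*⅓ = -4/3)
o(T, N) = -3 - 42*T + 3*N*T (o(T, N) = 3*((-14*T + T*N) - 1) = 3*((-14*T + N*T) - 1) = 3*(-1 - 14*T + N*T) = -3 - 42*T + 3*N*T)
C(Z) = -3 + 1/(-3 + Z - 690/Z) (C(Z) = -3 + 1/(Z + (-3 - 630/Z + 3*(-4/3)*(15/Z))) = -3 + 1/(Z + (-3 - 630/Z - 60/Z)) = -3 + 1/(Z + (-3 - 690/Z)) = -3 + 1/(-3 + Z - 690/Z))
11603 + C(-137) = 11603 + (-2070 - 1*(-137)*(10 - 3*(-137)))/(690 - 137*(3 - 1*(-137))) = 11603 + (-2070 - 1*(-137)*(10 + 411))/(690 - 137*(3 + 137)) = 11603 + (-2070 - 1*(-137)*421)/(690 - 137*140) = 11603 + (-2070 + 57677)/(690 - 19180) = 11603 + 55607/(-18490) = 11603 - 1/18490*55607 = 11603 - 55607/18490 = 214483863/18490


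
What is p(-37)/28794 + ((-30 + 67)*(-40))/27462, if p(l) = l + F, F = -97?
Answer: -1285973/21965023 ≈ -0.058546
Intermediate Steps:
p(l) = -97 + l (p(l) = l - 97 = -97 + l)
p(-37)/28794 + ((-30 + 67)*(-40))/27462 = (-97 - 37)/28794 + ((-30 + 67)*(-40))/27462 = -134*1/28794 + (37*(-40))*(1/27462) = -67/14397 - 1480*1/27462 = -67/14397 - 740/13731 = -1285973/21965023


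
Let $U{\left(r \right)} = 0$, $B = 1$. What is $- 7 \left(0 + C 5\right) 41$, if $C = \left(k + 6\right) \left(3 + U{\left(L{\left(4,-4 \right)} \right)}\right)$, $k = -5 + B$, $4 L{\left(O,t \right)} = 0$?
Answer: $-8610$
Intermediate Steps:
$L{\left(O,t \right)} = 0$ ($L{\left(O,t \right)} = \frac{1}{4} \cdot 0 = 0$)
$k = -4$ ($k = -5 + 1 = -4$)
$C = 6$ ($C = \left(-4 + 6\right) \left(3 + 0\right) = 2 \cdot 3 = 6$)
$- 7 \left(0 + C 5\right) 41 = - 7 \left(0 + 6 \cdot 5\right) 41 = - 7 \left(0 + 30\right) 41 = \left(-7\right) 30 \cdot 41 = \left(-210\right) 41 = -8610$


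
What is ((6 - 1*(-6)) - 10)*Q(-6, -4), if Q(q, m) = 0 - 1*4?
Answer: -8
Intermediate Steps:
Q(q, m) = -4 (Q(q, m) = 0 - 4 = -4)
((6 - 1*(-6)) - 10)*Q(-6, -4) = ((6 - 1*(-6)) - 10)*(-4) = ((6 + 6) - 10)*(-4) = (12 - 10)*(-4) = 2*(-4) = -8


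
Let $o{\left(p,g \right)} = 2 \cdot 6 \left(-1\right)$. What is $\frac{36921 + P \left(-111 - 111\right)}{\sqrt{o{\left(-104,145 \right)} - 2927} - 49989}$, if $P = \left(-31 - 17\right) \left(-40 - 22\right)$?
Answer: $\frac{31180688739}{2498903060} + \frac{623751 i \sqrt{2939}}{2498903060} \approx 12.478 + 0.013532 i$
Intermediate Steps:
$o{\left(p,g \right)} = -12$ ($o{\left(p,g \right)} = 12 \left(-1\right) = -12$)
$P = 2976$ ($P = \left(-48\right) \left(-62\right) = 2976$)
$\frac{36921 + P \left(-111 - 111\right)}{\sqrt{o{\left(-104,145 \right)} - 2927} - 49989} = \frac{36921 + 2976 \left(-111 - 111\right)}{\sqrt{-12 - 2927} - 49989} = \frac{36921 + 2976 \left(-222\right)}{\sqrt{-2939} - 49989} = \frac{36921 - 660672}{i \sqrt{2939} - 49989} = - \frac{623751}{-49989 + i \sqrt{2939}}$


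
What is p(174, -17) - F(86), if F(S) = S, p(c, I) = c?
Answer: 88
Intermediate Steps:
p(174, -17) - F(86) = 174 - 1*86 = 174 - 86 = 88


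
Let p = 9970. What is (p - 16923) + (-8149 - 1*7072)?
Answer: -22174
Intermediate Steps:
(p - 16923) + (-8149 - 1*7072) = (9970 - 16923) + (-8149 - 1*7072) = -6953 + (-8149 - 7072) = -6953 - 15221 = -22174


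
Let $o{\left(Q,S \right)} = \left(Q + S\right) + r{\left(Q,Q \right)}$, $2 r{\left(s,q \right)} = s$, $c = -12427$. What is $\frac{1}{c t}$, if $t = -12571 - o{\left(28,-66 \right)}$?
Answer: $\frac{1}{155921569} \approx 6.4135 \cdot 10^{-9}$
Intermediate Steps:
$r{\left(s,q \right)} = \frac{s}{2}$
$o{\left(Q,S \right)} = S + \frac{3 Q}{2}$ ($o{\left(Q,S \right)} = \left(Q + S\right) + \frac{Q}{2} = S + \frac{3 Q}{2}$)
$t = -12547$ ($t = -12571 - \left(-66 + \frac{3}{2} \cdot 28\right) = -12571 - \left(-66 + 42\right) = -12571 - -24 = -12571 + 24 = -12547$)
$\frac{1}{c t} = \frac{1}{\left(-12427\right) \left(-12547\right)} = \left(- \frac{1}{12427}\right) \left(- \frac{1}{12547}\right) = \frac{1}{155921569}$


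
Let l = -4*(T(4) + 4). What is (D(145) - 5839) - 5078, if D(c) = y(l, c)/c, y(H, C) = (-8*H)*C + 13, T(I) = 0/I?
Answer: -1564392/145 ≈ -10789.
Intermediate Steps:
T(I) = 0
l = -16 (l = -4*(0 + 4) = -4*4 = -16)
y(H, C) = 13 - 8*C*H (y(H, C) = -8*C*H + 13 = 13 - 8*C*H)
D(c) = (13 + 128*c)/c (D(c) = (13 - 8*c*(-16))/c = (13 + 128*c)/c)
(D(145) - 5839) - 5078 = ((128 + 13/145) - 5839) - 5078 = (18573/145 - 5839) - 5078 = -828082/145 - 5078 = -1564392/145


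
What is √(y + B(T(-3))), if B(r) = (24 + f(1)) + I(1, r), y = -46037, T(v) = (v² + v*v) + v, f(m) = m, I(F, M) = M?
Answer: I*√45997 ≈ 214.47*I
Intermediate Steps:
T(v) = v + 2*v² (T(v) = (v² + v²) + v = 2*v² + v = v + 2*v²)
B(r) = 25 + r (B(r) = (24 + 1) + r = 25 + r)
√(y + B(T(-3))) = √(-46037 + (25 - 3*(1 + 2*(-3)))) = √(-46037 + (25 - 3*(1 - 6))) = √(-46037 + (25 - 3*(-5))) = √(-46037 + (25 + 15)) = √(-46037 + 40) = √(-45997) = I*√45997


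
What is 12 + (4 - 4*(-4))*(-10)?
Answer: -188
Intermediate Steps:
12 + (4 - 4*(-4))*(-10) = 12 + (4 + 16)*(-10) = 12 + 20*(-10) = 12 - 200 = -188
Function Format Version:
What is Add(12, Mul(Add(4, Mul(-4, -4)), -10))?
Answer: -188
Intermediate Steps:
Add(12, Mul(Add(4, Mul(-4, -4)), -10)) = Add(12, Mul(Add(4, 16), -10)) = Add(12, Mul(20, -10)) = Add(12, -200) = -188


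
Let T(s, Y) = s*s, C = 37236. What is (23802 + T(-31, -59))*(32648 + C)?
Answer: 1730537492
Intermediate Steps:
T(s, Y) = s**2
(23802 + T(-31, -59))*(32648 + C) = (23802 + (-31)**2)*(32648 + 37236) = (23802 + 961)*69884 = 24763*69884 = 1730537492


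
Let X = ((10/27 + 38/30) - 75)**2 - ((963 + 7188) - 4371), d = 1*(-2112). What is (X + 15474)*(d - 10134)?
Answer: -1270368878012/6075 ≈ -2.0911e+8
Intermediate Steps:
d = -2112
X = 29198716/18225 (X = ((10*(1/27) + 38*(1/30)) - 75)**2 - (8151 - 4371) = ((10/27 + 19/15) - 75)**2 - 1*3780 = (221/135 - 75)**2 - 3780 = (-9904/135)**2 - 3780 = 98089216/18225 - 3780 = 29198716/18225 ≈ 1602.1)
(X + 15474)*(d - 10134) = (29198716/18225 + 15474)*(-2112 - 10134) = (311212366/18225)*(-12246) = -1270368878012/6075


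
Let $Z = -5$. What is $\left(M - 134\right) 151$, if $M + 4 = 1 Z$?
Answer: $-21593$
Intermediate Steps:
$M = -9$ ($M = -4 + 1 \left(-5\right) = -4 - 5 = -9$)
$\left(M - 134\right) 151 = \left(-9 - 134\right) 151 = \left(-143\right) 151 = -21593$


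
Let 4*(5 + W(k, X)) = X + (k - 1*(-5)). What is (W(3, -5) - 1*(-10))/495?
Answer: 23/1980 ≈ 0.011616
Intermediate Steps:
W(k, X) = -15/4 + X/4 + k/4 (W(k, X) = -5 + (X + (k - 1*(-5)))/4 = -5 + (X + (k + 5))/4 = -5 + (X + (5 + k))/4 = -5 + (5 + X + k)/4 = -5 + (5/4 + X/4 + k/4) = -15/4 + X/4 + k/4)
(W(3, -5) - 1*(-10))/495 = ((-15/4 + (1/4)*(-5) + (1/4)*3) - 1*(-10))/495 = ((-15/4 - 5/4 + 3/4) + 10)*(1/495) = (-17/4 + 10)*(1/495) = (23/4)*(1/495) = 23/1980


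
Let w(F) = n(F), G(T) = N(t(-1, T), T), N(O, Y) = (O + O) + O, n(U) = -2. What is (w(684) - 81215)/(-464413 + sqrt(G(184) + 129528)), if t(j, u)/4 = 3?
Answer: 37718230621/215679305005 + 487302*sqrt(3599)/215679305005 ≈ 0.17502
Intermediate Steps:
t(j, u) = 12 (t(j, u) = 4*3 = 12)
N(O, Y) = 3*O (N(O, Y) = 2*O + O = 3*O)
G(T) = 36 (G(T) = 3*12 = 36)
w(F) = -2
(w(684) - 81215)/(-464413 + sqrt(G(184) + 129528)) = (-2 - 81215)/(-464413 + sqrt(36 + 129528)) = -81217/(-464413 + sqrt(129564)) = -81217/(-464413 + 6*sqrt(3599))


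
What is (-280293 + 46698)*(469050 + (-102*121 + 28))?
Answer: -106691245920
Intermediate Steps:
(-280293 + 46698)*(469050 + (-102*121 + 28)) = -233595*(469050 + (-12342 + 28)) = -233595*(469050 - 12314) = -233595*456736 = -106691245920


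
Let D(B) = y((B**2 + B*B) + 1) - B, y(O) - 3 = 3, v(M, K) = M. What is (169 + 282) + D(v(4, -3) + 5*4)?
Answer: 433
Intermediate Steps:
y(O) = 6 (y(O) = 3 + 3 = 6)
D(B) = 6 - B
(169 + 282) + D(v(4, -3) + 5*4) = (169 + 282) + (6 - (4 + 5*4)) = 451 + (6 - (4 + 20)) = 451 + (6 - 1*24) = 451 + (6 - 24) = 451 - 18 = 433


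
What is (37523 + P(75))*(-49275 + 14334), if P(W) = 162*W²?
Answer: -33151077393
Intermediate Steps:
(37523 + P(75))*(-49275 + 14334) = (37523 + 162*75²)*(-49275 + 14334) = (37523 + 162*5625)*(-34941) = (37523 + 911250)*(-34941) = 948773*(-34941) = -33151077393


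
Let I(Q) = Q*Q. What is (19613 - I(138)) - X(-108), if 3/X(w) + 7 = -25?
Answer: 18211/32 ≈ 569.09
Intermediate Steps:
I(Q) = Q**2
X(w) = -3/32 (X(w) = 3/(-7 - 25) = 3/(-32) = 3*(-1/32) = -3/32)
(19613 - I(138)) - X(-108) = (19613 - 1*138**2) - 1*(-3/32) = (19613 - 1*19044) + 3/32 = (19613 - 19044) + 3/32 = 569 + 3/32 = 18211/32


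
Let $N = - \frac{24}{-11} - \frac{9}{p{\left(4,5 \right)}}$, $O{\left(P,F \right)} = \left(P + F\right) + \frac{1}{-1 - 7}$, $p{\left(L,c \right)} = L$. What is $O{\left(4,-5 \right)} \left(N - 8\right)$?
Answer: $\frac{3195}{352} \approx 9.0767$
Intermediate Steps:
$O{\left(P,F \right)} = - \frac{1}{8} + F + P$ ($O{\left(P,F \right)} = \left(F + P\right) + \frac{1}{-8} = \left(F + P\right) - \frac{1}{8} = - \frac{1}{8} + F + P$)
$N = - \frac{3}{44}$ ($N = - \frac{24}{-11} - \frac{9}{4} = \left(-24\right) \left(- \frac{1}{11}\right) - \frac{9}{4} = \frac{24}{11} - \frac{9}{4} = - \frac{3}{44} \approx -0.068182$)
$O{\left(4,-5 \right)} \left(N - 8\right) = \left(- \frac{1}{8} - 5 + 4\right) \left(- \frac{3}{44} - 8\right) = \left(- \frac{9}{8}\right) \left(- \frac{355}{44}\right) = \frac{3195}{352}$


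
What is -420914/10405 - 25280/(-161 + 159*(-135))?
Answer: -4419823882/112509265 ≈ -39.284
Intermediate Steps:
-420914/10405 - 25280/(-161 + 159*(-135)) = -420914*1/10405 - 25280/(-161 - 21465) = -420914/10405 - 25280/(-21626) = -420914/10405 - 25280*(-1/21626) = -420914/10405 + 12640/10813 = -4419823882/112509265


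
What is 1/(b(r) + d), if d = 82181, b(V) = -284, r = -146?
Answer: 1/81897 ≈ 1.2210e-5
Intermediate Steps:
1/(b(r) + d) = 1/(-284 + 82181) = 1/81897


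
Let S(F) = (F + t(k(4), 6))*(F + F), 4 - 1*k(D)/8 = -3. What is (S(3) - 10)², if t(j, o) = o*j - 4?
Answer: 4000000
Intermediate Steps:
k(D) = 56 (k(D) = 32 - 8*(-3) = 32 + 24 = 56)
t(j, o) = -4 + j*o (t(j, o) = j*o - 4 = -4 + j*o)
S(F) = 2*F*(332 + F) (S(F) = (F + (-4 + 56*6))*(F + F) = (F + (-4 + 336))*(2*F) = (F + 332)*(2*F) = (332 + F)*(2*F) = 2*F*(332 + F))
(S(3) - 10)² = (2*3*(332 + 3) - 10)² = (2*3*335 - 10)² = (2010 - 10)² = 2000² = 4000000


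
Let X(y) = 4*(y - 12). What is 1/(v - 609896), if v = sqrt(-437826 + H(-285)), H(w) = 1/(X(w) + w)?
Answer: -898376808/547917066609667 - I*sqrt(949963770627)/547917066609667 ≈ -1.6396e-6 - 1.7788e-9*I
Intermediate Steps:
X(y) = -48 + 4*y (X(y) = 4*(-12 + y) = -48 + 4*y)
H(w) = 1/(-48 + 5*w) (H(w) = 1/((-48 + 4*w) + w) = 1/(-48 + 5*w))
v = I*sqrt(949963770627)/1473 (v = sqrt(-437826 + 1/(-48 + 5*(-285))) = sqrt(-437826 + 1/(-48 - 1425)) = sqrt(-437826 + 1/(-1473)) = sqrt(-437826 - 1/1473) = sqrt(-644917699/1473) = I*sqrt(949963770627)/1473 ≈ 661.68*I)
1/(v - 609896) = 1/(I*sqrt(949963770627)/1473 - 609896) = 1/(-609896 + I*sqrt(949963770627)/1473)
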